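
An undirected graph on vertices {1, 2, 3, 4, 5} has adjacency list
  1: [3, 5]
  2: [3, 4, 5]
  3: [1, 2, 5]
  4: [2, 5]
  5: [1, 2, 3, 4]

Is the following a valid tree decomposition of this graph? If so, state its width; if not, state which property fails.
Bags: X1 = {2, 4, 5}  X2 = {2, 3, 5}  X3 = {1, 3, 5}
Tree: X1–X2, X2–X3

Checking the three conditions: (i) the bags cover all of {1, 2, 3, 4, 5}; (ii) for each edge, some bag contains both endpoints; (iii) the bags containing any fixed vertex form a subtree. All hold, so the decomposition is valid with width 3 − 1 = 2.

Yes; width 2.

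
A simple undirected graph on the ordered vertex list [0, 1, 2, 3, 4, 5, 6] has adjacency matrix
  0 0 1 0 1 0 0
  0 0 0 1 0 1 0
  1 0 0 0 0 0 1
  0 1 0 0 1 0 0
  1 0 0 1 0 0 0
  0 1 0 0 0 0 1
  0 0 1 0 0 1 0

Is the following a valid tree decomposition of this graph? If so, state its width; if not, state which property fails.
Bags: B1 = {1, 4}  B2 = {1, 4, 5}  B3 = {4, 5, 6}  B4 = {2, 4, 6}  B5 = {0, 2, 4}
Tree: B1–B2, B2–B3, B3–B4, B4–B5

A tree decomposition must satisfy three properties: every vertex lies in some bag; for every edge, both endpoints lie together in some bag; and for every vertex, the bags containing it form a connected subtree. Here vertex 3 appears in no bag, so the decomposition is invalid.

No — vertex 3 appears in no bag.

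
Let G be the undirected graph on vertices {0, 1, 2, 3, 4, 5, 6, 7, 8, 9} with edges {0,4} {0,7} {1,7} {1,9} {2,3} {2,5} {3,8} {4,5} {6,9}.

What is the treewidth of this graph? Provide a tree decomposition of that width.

Every bag has size at most 2, so the width is 2 − 1 = 1 and tw(G) ≤ 1. Any graph with an edge has treewidth ≥ 1, and G has the edge 6–9. Combining the bounds, tw(G) = 1.

Treewidth 1.
One such decomposition:
Bags: B1 = {6, 9}  B2 = {1, 9}  B3 = {1, 7}  B4 = {0, 7}  B5 = {0, 4}  B6 = {4, 5}  B7 = {2, 5}  B8 = {2, 3}  B9 = {3, 8}
Tree: B1–B2, B2–B3, B3–B4, B4–B5, B5–B6, B6–B7, B7–B8, B8–B9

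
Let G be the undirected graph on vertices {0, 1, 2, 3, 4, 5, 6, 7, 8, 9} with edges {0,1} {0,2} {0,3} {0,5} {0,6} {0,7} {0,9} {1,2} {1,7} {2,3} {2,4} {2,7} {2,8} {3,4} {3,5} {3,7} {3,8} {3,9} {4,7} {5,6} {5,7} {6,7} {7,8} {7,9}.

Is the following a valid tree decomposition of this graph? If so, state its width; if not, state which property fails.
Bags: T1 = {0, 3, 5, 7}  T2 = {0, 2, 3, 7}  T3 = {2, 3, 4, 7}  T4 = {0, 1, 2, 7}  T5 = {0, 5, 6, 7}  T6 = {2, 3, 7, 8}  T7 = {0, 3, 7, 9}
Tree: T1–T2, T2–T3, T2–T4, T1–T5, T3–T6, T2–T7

Checking the three conditions: (i) the bags cover all of {0, 1, 2, 3, 4, 5, 6, 7, 8, 9}; (ii) for each edge, some bag contains both endpoints; (iii) the bags containing any fixed vertex form a subtree. All hold, so the decomposition is valid with width 4 − 1 = 3.

Yes; width 3.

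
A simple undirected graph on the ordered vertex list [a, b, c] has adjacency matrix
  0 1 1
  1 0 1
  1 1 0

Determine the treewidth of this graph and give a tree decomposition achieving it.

Treewidth 2.
Bags: B1 = {a, b, c}
Tree: (single bag)

A single bag containing all 3 vertices is trivially a valid decomposition of width 2. For the lower bound, the 3 vertices {a, b, c} are pairwise adjacent, and any tree decomposition puts a clique entirely inside one bag — forcing width ≥ 2. Hence tw(G) = 2 exactly.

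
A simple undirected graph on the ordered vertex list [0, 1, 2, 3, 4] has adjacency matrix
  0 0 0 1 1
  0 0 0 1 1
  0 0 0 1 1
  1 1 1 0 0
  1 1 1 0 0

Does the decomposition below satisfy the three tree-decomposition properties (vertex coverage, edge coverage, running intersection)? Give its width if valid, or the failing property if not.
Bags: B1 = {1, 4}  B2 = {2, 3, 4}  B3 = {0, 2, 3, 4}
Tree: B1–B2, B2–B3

No — edge (3,1) lies in no bag.

A tree decomposition must satisfy three properties: every vertex lies in some bag; for every edge, both endpoints lie together in some bag; and for every vertex, the bags containing it form a connected subtree. Here edge (3,1) lies in no bag, so the decomposition is invalid.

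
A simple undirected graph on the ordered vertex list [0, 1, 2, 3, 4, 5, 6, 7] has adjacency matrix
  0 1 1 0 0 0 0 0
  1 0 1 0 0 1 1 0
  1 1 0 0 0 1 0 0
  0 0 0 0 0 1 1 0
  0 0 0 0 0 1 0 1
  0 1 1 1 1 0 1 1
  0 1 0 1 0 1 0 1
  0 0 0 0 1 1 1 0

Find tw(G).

2

A width-2 tree decomposition is:
Bags: B1 = {5, 6, 7}  B2 = {1, 5, 6}  B3 = {4, 5, 7}  B4 = {3, 5, 6}  B5 = {1, 2, 5}  B6 = {0, 1, 2}
Tree: B1–B2, B1–B3, B1–B4, B2–B5, B5–B6
The largest bag has 3 vertices, giving width 2; this decomposition certifies tw(G) ≤ 2. Conversely, {0, 1, 2} is a clique of size 3, and the vertices of any clique must share a bag in every tree decomposition; so some bag has ≥ 3 vertices and tw(G) ≥ 2. Combining the bounds, tw(G) = 2.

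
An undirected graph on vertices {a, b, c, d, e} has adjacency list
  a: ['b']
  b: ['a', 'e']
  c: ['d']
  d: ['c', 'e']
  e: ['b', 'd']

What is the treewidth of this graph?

1

A width-1 tree decomposition is:
Bags: B1 = {a, b}  B2 = {b, e}  B3 = {d, e}  B4 = {c, d}
Tree: B1–B2, B2–B3, B3–B4
Every bag has size at most 2, so the width is 2 − 1 = 1 and tw(G) ≤ 1. Any graph with an edge has treewidth ≥ 1, and G has the edge a–b. Combining the bounds, tw(G) = 1.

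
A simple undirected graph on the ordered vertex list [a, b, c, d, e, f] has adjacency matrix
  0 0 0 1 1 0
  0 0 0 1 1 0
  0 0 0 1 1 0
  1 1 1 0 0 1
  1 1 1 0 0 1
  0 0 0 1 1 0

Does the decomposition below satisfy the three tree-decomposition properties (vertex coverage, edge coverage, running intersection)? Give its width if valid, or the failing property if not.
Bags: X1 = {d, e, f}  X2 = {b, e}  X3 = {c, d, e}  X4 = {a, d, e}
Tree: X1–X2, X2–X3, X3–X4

A tree decomposition must satisfy three properties: every vertex lies in some bag; for every edge, both endpoints lie together in some bag; and for every vertex, the bags containing it form a connected subtree. Here edge (d,b) lies in no bag, so the decomposition is invalid.

No — edge (d,b) lies in no bag.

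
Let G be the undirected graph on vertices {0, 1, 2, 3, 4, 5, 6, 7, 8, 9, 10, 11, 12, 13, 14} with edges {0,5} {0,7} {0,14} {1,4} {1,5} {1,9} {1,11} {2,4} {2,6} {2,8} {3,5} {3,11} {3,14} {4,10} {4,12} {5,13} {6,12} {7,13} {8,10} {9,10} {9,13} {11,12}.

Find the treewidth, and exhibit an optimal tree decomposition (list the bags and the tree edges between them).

The largest bag has 4 vertices, giving width 3; this decomposition certifies tw(G) ≤ 3. For the lower bound: the 4 vertex sets {0,7,14}, {13}, {5}, {1,3,9,11} are disjoint, each induces a connected subgraph, and every pair is joined by at least one edge of G. Contracting each set to a single vertex therefore yields K_{4} as a minor, and since treewidth is minor-monotone, tw(G) ≥ tw(K_{4}) = 3. Hence tw(G) = 3 exactly.

Treewidth 3.
Bags: B1 = {0, 7, 13, 14}  B2 = {0, 5, 13, 14}  B3 = {3, 5, 13, 14}  B4 = {3, 5, 9, 13}  B5 = {1, 3, 5, 9}  B6 = {1, 3, 9, 11}  B7 = {1, 9, 10, 11}  B8 = {1, 4, 10, 11}  B9 = {4, 10, 11, 12}  B10 = {4, 8, 10, 12}  B11 = {2, 4, 8, 12}  B12 = {2, 6, 8, 12}
Tree: B1–B2, B2–B3, B3–B4, B4–B5, B5–B6, B6–B7, B7–B8, B8–B9, B9–B10, B10–B11, B11–B12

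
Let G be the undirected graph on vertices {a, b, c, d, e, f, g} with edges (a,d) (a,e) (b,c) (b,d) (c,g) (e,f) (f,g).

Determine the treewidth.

A width-2 tree decomposition is:
Bags: B1 = {b, c, g}  B2 = {b, f, g}  B3 = {b, e, f}  B4 = {a, b, e}  B5 = {a, b, d}
Tree: B1–B2, B2–B3, B3–B4, B4–B5
The largest bag has 3 vertices, giving width 2; this decomposition certifies tw(G) ≤ 2. For the lower bound, G contains the cycle b–c–g–f–e–a–d–b, so G is not a forest; only forests have treewidth ≤ 1, hence tw(G) ≥ 2. Combining the bounds, tw(G) = 2.

2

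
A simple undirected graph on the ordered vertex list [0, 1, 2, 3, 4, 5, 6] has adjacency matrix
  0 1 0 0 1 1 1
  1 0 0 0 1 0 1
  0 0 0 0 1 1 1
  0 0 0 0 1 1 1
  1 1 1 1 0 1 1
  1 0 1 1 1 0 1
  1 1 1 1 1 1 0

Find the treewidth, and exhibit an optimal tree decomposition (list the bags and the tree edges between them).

The largest bag has 4 vertices, giving width 3; this decomposition certifies tw(G) ≤ 3. On the other hand G contains the 4-clique {0, 1, 4, 6}. A clique must lie in a single bag of any decomposition, so no decomposition can have width below 3. The upper and lower bounds meet at 3, so that is the treewidth.

Treewidth 3.
One optimal decomposition is:
Bags: B1 = {0, 1, 4, 6}  B2 = {0, 4, 5, 6}  B3 = {2, 4, 5, 6}  B4 = {3, 4, 5, 6}
Tree: B1–B2, B2–B3, B2–B4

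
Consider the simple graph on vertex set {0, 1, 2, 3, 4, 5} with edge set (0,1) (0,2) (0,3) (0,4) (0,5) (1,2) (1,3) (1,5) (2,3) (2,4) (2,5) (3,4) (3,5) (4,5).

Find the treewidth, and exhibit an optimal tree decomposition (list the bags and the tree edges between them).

Treewidth 4.
One such decomposition:
Bags: B1 = {0, 1, 2, 3, 5}  B2 = {0, 2, 3, 4, 5}
Tree: B1–B2

Every bag has size at most 5, so the width is 5 − 1 = 4 and tw(G) ≤ 4. On the other hand G contains the 5-clique {0, 1, 2, 3, 5}. A clique must lie in a single bag of any decomposition, so no decomposition can have width below 4. Therefore the treewidth is 4.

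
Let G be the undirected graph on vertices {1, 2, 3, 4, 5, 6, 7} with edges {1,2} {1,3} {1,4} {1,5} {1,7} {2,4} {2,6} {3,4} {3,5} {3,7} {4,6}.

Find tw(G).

2

A width-2 tree decomposition is:
Bags: B1 = {1, 2, 4}  B2 = {2, 4, 6}  B3 = {1, 3, 4}  B4 = {1, 3, 7}  B5 = {1, 3, 5}
Tree: B1–B2, B1–B3, B3–B4, B4–B5
Every bag has size at most 3, so the width is 3 − 1 = 2 and tw(G) ≤ 2. Conversely, {1, 2, 4} is a clique of size 3, and the vertices of any clique must share a bag in every tree decomposition; so some bag has ≥ 3 vertices and tw(G) ≥ 2. The upper and lower bounds meet at 2, so that is the treewidth.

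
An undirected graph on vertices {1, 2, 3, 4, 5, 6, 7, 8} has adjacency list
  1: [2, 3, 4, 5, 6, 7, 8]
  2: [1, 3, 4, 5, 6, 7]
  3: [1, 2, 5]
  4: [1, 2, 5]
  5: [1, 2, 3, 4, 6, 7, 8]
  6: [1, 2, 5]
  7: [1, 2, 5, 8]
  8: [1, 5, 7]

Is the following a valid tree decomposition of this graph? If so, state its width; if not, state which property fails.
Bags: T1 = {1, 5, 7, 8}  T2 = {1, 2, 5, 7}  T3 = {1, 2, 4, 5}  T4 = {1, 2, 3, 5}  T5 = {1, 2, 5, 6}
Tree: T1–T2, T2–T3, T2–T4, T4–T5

Every vertex of G appears in some bag (union = {1, 2, 3, 4, 5, 6, 7, 8}); every edge is covered by a bag; and for each vertex v the set of bags containing v is connected in the bag tree. The decomposition is therefore valid. The largest bag has 4 vertices, so the width is 3.

Yes; width 3.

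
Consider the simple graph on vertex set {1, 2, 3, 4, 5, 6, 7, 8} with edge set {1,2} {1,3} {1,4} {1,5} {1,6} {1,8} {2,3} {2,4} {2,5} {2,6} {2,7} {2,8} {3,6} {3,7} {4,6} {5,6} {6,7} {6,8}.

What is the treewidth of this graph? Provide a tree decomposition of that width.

Treewidth 3.
One optimal decomposition is:
Bags: B1 = {1, 2, 6, 8}  B2 = {1, 2, 5, 6}  B3 = {1, 2, 4, 6}  B4 = {1, 2, 3, 6}  B5 = {2, 3, 6, 7}
Tree: B1–B2, B1–B3, B3–B4, B4–B5

The largest bag has 4 vertices, giving width 3; this decomposition certifies tw(G) ≤ 3. For the lower bound, the 4 vertices {1, 2, 6, 8} are pairwise adjacent, and any tree decomposition puts a clique entirely inside one bag — forcing width ≥ 3. The upper and lower bounds meet at 3, so that is the treewidth.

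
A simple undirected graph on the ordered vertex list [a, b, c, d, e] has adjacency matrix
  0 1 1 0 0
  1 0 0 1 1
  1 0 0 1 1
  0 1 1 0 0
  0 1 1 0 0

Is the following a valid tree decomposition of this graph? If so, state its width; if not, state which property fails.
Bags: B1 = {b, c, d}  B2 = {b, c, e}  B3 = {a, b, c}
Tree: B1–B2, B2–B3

Vertex coverage: the bags together contain {a, b, c, d, e}, the full vertex set. Edge coverage: each edge of G has both endpoints in at least one bag. Running intersection: for every vertex, the bags containing it form a connected subtree. All three properties hold, so this is a valid tree decomposition of width max|bag| − 1 = 2, and hence tw(G) ≤ 2.

Yes; width 2.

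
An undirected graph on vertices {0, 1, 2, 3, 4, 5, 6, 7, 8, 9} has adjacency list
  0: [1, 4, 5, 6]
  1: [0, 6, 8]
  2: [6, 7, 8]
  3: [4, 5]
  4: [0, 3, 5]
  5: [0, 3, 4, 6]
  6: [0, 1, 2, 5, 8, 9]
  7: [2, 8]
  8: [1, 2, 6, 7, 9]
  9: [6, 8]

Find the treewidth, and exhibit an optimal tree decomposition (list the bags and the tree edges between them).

Treewidth 2.
One such decomposition:
Bags: B1 = {0, 5, 6}  B2 = {0, 1, 6}  B3 = {1, 6, 8}  B4 = {0, 4, 5}  B5 = {2, 6, 8}  B6 = {6, 8, 9}  B7 = {2, 7, 8}  B8 = {3, 4, 5}
Tree: B1–B2, B2–B3, B1–B4, B3–B5, B5–B6, B5–B7, B4–B8

Each bag holds 3 vertices, so the decomposition has width 2, which upper-bounds the treewidth. Conversely, {3, 4, 5} is a clique of size 3, and the vertices of any clique must share a bag in every tree decomposition; so some bag has ≥ 3 vertices and tw(G) ≥ 2. Hence tw(G) = 2 exactly.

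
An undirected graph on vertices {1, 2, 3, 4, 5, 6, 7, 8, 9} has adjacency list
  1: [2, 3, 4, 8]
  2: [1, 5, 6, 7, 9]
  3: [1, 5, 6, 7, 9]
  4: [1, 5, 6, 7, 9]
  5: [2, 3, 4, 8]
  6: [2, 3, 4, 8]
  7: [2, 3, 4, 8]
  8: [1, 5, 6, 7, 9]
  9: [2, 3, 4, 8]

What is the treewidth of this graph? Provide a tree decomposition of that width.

Every bag has size at most 5, so the width is 5 − 1 = 4 and tw(G) ≤ 4. For the lower bound: the 5 vertex sets {4,7}, {8,9}, {2,6}, {3}, {1} are disjoint, each induces a connected subgraph, and every pair is joined by at least one edge of G. Contracting each set to a single vertex therefore yields K_{5} as a minor, and since treewidth is minor-monotone, tw(G) ≥ tw(K_{5}) = 4. Combining the bounds, tw(G) = 4.

Treewidth 4.
One optimal decomposition is:
Bags: B1 = {2, 3, 4, 7, 8}  B2 = {2, 3, 4, 8, 9}  B3 = {2, 3, 4, 6, 8}  B4 = {1, 2, 3, 4, 8}  B5 = {2, 3, 4, 5, 8}
Tree: B1–B2, B2–B3, B3–B4, B4–B5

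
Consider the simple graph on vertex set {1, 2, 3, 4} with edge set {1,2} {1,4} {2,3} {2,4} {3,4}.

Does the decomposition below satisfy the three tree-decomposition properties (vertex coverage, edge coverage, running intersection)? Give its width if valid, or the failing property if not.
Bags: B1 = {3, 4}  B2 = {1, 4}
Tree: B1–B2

No — vertex 2 appears in no bag.

A tree decomposition must satisfy three properties: every vertex lies in some bag; for every edge, both endpoints lie together in some bag; and for every vertex, the bags containing it form a connected subtree. Here vertex 2 appears in no bag, so the decomposition is invalid.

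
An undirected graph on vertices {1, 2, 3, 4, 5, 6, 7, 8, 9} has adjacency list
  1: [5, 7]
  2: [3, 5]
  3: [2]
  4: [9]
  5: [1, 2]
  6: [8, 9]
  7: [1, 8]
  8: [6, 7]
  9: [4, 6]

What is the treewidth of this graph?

A width-1 tree decomposition is:
Bags: B1 = {2, 3}  B2 = {2, 5}  B3 = {1, 5}  B4 = {1, 7}  B5 = {7, 8}  B6 = {6, 8}  B7 = {6, 9}  B8 = {4, 9}
Tree: B1–B2, B2–B3, B3–B4, B4–B5, B5–B6, B6–B7, B7–B8
Every bag has size at most 2, so the width is 2 − 1 = 1 and tw(G) ≤ 1. G has an edge, so its treewidth is at least 1. Combining the bounds, tw(G) = 1.

1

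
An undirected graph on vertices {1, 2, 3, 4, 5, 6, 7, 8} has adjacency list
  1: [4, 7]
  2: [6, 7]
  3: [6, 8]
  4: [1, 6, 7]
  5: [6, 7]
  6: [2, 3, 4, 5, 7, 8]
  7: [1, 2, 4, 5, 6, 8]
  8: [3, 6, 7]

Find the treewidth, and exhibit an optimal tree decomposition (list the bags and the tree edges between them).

Each bag holds 3 vertices, so the decomposition has width 2, which upper-bounds the treewidth. Conversely, {1, 4, 7} is a clique of size 3, and the vertices of any clique must share a bag in every tree decomposition; so some bag has ≥ 3 vertices and tw(G) ≥ 2. Therefore the treewidth is 2.

Treewidth 2.
Bags: B1 = {4, 6, 7}  B2 = {1, 4, 7}  B3 = {5, 6, 7}  B4 = {6, 7, 8}  B5 = {3, 6, 8}  B6 = {2, 6, 7}
Tree: B1–B2, B1–B3, B1–B4, B4–B5, B3–B6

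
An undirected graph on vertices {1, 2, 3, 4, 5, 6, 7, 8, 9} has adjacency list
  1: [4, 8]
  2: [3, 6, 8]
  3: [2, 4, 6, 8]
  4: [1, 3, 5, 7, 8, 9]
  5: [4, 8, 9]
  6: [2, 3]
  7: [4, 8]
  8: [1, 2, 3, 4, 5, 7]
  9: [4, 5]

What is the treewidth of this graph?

2

A width-2 tree decomposition is:
Bags: B1 = {2, 3, 8}  B2 = {3, 4, 8}  B3 = {1, 4, 8}  B4 = {4, 5, 8}  B5 = {2, 3, 6}  B6 = {4, 5, 9}  B7 = {4, 7, 8}
Tree: B1–B2, B2–B3, B2–B4, B1–B5, B4–B6, B2–B7
Each bag holds 3 vertices, so the decomposition has width 2, which upper-bounds the treewidth. For the lower bound, the 3 vertices {2, 3, 8} are pairwise adjacent, and any tree decomposition puts a clique entirely inside one bag — forcing width ≥ 2. Therefore the treewidth is 2.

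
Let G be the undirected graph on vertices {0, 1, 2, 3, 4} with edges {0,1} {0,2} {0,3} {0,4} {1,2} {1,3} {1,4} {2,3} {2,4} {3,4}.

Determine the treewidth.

4

A width-4 tree decomposition is:
Bags: B1 = {0, 1, 2, 3, 4}
Tree: (single bag)
A single bag containing all 5 vertices is trivially a valid decomposition of width 4. On the other hand G contains the 5-clique {0, 1, 2, 3, 4}. A clique must lie in a single bag of any decomposition, so no decomposition can have width below 4. Hence tw(G) = 4 exactly.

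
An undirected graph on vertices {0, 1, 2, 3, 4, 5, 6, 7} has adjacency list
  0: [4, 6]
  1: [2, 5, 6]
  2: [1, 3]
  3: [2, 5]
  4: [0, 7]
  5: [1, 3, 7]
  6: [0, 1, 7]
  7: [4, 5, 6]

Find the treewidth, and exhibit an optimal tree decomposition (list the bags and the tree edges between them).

Every bag has size at most 3, so the width is 3 − 1 = 2 and tw(G) ≤ 2. The edges 4–0–6–7–4 form a cycle, so G is not a tree and its treewidth is at least 2. Therefore the treewidth is 2.

Treewidth 2.
One such decomposition:
Bags: B1 = {0, 4, 7}  B2 = {0, 6, 7}  B3 = {5, 6, 7}  B4 = {1, 5, 6}  B5 = {1, 3, 5}  B6 = {1, 2, 3}
Tree: B1–B2, B2–B3, B3–B4, B4–B5, B5–B6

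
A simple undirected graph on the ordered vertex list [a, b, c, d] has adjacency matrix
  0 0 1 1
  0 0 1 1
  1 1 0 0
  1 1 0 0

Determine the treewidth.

2

A width-2 tree decomposition is:
Bags: B1 = {a, c, d}  B2 = {b, c, d}
Tree: B1–B2
Each bag holds 3 vertices, so the decomposition has width 2, which upper-bounds the treewidth. The edges d–a–c–b–d form a cycle, so G is not a tree and its treewidth is at least 2. Combining the bounds, tw(G) = 2.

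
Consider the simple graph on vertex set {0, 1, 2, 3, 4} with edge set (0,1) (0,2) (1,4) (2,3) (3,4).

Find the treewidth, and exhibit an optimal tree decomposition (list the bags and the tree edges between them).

The largest bag has 3 vertices, giving width 2; this decomposition certifies tw(G) ≤ 2. Since 2–3–4–1–0–2 is a cycle in G, G is not acyclic. Forests are exactly the graphs of treewidth ≤ 1, so tw(G) ≥ 2. Hence tw(G) = 2 exactly.

Treewidth 2.
One such decomposition:
Bags: B1 = {2, 3, 4}  B2 = {1, 2, 4}  B3 = {0, 1, 2}
Tree: B1–B2, B2–B3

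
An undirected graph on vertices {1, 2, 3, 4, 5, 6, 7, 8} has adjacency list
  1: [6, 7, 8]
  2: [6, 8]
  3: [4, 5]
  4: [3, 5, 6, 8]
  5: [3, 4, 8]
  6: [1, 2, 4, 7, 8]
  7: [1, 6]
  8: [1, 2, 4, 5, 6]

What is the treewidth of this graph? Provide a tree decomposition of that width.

The largest bag has 3 vertices, giving width 2; this decomposition certifies tw(G) ≤ 2. For the lower bound, the 3 vertices {3, 4, 5} are pairwise adjacent, and any tree decomposition puts a clique entirely inside one bag — forcing width ≥ 2. Combining the bounds, tw(G) = 2.

Treewidth 2.
One optimal decomposition is:
Bags: B1 = {4, 6, 8}  B2 = {1, 6, 8}  B3 = {4, 5, 8}  B4 = {3, 4, 5}  B5 = {2, 6, 8}  B6 = {1, 6, 7}
Tree: B1–B2, B1–B3, B3–B4, B1–B5, B2–B6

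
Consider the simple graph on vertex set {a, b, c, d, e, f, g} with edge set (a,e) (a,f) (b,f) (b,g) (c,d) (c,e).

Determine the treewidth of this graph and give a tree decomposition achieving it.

Every bag has size at most 2, so the width is 2 − 1 = 1 and tw(G) ≤ 1. Any graph with an edge has treewidth ≥ 1, and G has the edge g–b. Hence tw(G) = 1 exactly.

Treewidth 1.
One such decomposition:
Bags: B1 = {b, g}  B2 = {b, f}  B3 = {a, f}  B4 = {a, e}  B5 = {c, e}  B6 = {c, d}
Tree: B1–B2, B2–B3, B3–B4, B4–B5, B5–B6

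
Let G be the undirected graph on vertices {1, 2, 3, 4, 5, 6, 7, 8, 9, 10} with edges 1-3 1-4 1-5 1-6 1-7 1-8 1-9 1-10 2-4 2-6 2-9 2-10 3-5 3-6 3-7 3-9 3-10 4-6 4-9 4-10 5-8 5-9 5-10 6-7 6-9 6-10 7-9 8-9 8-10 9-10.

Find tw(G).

A width-4 tree decomposition is:
Bags: B1 = {1, 3, 6, 9, 10}  B2 = {1, 4, 6, 9, 10}  B3 = {1, 3, 6, 7, 9}  B4 = {1, 3, 5, 9, 10}  B5 = {1, 5, 8, 9, 10}  B6 = {2, 4, 6, 9, 10}
Tree: B1–B2, B1–B3, B1–B4, B4–B5, B2–B6
The largest bag has 5 vertices, giving width 4; this decomposition certifies tw(G) ≤ 4. Conversely, {1, 5, 8, 9, 10} is a clique of size 5, and the vertices of any clique must share a bag in every tree decomposition; so some bag has ≥ 5 vertices and tw(G) ≥ 4. The upper and lower bounds meet at 4, so that is the treewidth.

4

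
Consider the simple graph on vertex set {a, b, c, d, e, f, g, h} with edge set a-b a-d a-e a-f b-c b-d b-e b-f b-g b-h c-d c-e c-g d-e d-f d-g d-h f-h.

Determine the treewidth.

3

A width-3 tree decomposition is:
Bags: B1 = {b, c, d, e}  B2 = {a, b, d, e}  B3 = {b, c, d, g}  B4 = {a, b, d, f}  B5 = {b, d, f, h}
Tree: B1–B2, B1–B3, B2–B4, B4–B5
Each bag holds 4 vertices, so the decomposition has width 3, which upper-bounds the treewidth. On the other hand G contains the 4-clique {b, c, d, g}. A clique must lie in a single bag of any decomposition, so no decomposition can have width below 3. Combining the bounds, tw(G) = 3.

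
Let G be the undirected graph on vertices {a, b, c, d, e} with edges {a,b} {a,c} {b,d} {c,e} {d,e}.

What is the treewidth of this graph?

A width-2 tree decomposition is:
Bags: B1 = {c, d, e}  B2 = {b, c, d}  B3 = {a, b, c}
Tree: B1–B2, B2–B3
Every bag has size at most 3, so the width is 3 − 1 = 2 and tw(G) ≤ 2. For the lower bound, G contains the cycle c–e–d–b–a–c, so G is not a forest; only forests have treewidth ≤ 1, hence tw(G) ≥ 2. Hence tw(G) = 2 exactly.

2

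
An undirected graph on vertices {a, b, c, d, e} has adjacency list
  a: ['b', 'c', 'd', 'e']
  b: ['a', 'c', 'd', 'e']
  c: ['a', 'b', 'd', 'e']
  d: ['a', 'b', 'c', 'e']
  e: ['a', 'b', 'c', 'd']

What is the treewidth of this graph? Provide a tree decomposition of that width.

Treewidth 4.
One such decomposition:
Bags: B1 = {a, b, c, d, e}
Tree: (single bag)

A single bag containing all 5 vertices is trivially a valid decomposition of width 4. On the other hand G contains the 5-clique {a, b, c, d, e}. A clique must lie in a single bag of any decomposition, so no decomposition can have width below 4. The upper and lower bounds meet at 4, so that is the treewidth.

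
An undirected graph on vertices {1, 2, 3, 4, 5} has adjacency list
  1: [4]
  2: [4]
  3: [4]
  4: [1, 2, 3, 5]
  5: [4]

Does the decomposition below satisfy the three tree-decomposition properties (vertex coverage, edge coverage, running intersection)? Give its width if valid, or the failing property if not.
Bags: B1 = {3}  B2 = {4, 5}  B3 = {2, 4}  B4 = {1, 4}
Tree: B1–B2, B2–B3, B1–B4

A tree decomposition must satisfy three properties: every vertex lies in some bag; for every edge, both endpoints lie together in some bag; and for every vertex, the bags containing it form a connected subtree. Here edge (4,3) lies in no bag, so the decomposition is invalid.

No — edge (4,3) lies in no bag.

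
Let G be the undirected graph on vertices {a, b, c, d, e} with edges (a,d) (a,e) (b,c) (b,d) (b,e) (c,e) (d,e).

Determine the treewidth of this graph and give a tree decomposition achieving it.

Treewidth 2.
One optimal decomposition is:
Bags: B1 = {b, d, e}  B2 = {b, c, e}  B3 = {a, d, e}
Tree: B1–B2, B1–B3

The largest bag has 3 vertices, giving width 2; this decomposition certifies tw(G) ≤ 2. For the lower bound, the 3 vertices {a, d, e} are pairwise adjacent, and any tree decomposition puts a clique entirely inside one bag — forcing width ≥ 2. Therefore the treewidth is 2.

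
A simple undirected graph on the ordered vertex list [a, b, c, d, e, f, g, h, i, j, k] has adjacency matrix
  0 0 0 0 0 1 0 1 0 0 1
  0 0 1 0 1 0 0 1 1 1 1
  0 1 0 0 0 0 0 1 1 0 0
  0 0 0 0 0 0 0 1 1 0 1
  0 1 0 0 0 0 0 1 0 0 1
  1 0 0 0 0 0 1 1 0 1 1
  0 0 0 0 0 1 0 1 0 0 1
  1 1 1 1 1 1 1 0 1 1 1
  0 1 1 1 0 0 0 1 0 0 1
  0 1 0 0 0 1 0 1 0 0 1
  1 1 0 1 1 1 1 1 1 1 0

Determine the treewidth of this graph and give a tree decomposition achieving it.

Each bag holds 4 vertices, so the decomposition has width 3, which upper-bounds the treewidth. For the lower bound, the 4 vertices {b, c, h, i} are pairwise adjacent, and any tree decomposition puts a clique entirely inside one bag — forcing width ≥ 3. The upper and lower bounds meet at 3, so that is the treewidth.

Treewidth 3.
One such decomposition:
Bags: B1 = {f, h, j, k}  B2 = {b, h, j, k}  B3 = {b, h, i, k}  B4 = {f, g, h, k}  B5 = {b, c, h, i}  B6 = {d, h, i, k}  B7 = {b, e, h, k}  B8 = {a, f, h, k}
Tree: B1–B2, B2–B3, B1–B4, B3–B5, B3–B6, B3–B7, B1–B8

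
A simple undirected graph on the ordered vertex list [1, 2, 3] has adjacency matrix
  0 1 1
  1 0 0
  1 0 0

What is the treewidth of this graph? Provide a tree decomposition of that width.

Each bag holds 2 vertices, so the decomposition has width 1, which upper-bounds the treewidth. Any graph with an edge has treewidth ≥ 1, and G has the edge 3–1. Therefore the treewidth is 1.

Treewidth 1.
Bags: B1 = {1, 3}  B2 = {1, 2}
Tree: B1–B2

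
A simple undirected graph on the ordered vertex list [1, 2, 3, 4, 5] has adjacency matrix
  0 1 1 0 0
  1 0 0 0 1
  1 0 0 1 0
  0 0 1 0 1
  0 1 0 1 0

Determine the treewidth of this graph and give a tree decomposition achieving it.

Treewidth 2.
One optimal decomposition is:
Bags: B1 = {1, 2, 3}  B2 = {2, 3, 5}  B3 = {3, 4, 5}
Tree: B1–B2, B2–B3

Each bag holds 3 vertices, so the decomposition has width 2, which upper-bounds the treewidth. The edges 3–1–2–5–4–3 form a cycle, so G is not a tree and its treewidth is at least 2. Therefore the treewidth is 2.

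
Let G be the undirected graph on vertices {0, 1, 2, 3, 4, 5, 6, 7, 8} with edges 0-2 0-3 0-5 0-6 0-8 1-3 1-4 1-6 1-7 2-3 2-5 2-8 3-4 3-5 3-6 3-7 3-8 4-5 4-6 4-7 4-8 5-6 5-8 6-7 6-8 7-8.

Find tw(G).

A width-4 tree decomposition is:
Bags: B1 = {3, 4, 5, 6, 8}  B2 = {0, 3, 5, 6, 8}  B3 = {3, 4, 6, 7, 8}  B4 = {0, 2, 3, 5, 8}  B5 = {1, 3, 4, 6, 7}
Tree: B1–B2, B1–B3, B2–B4, B3–B5
Every bag has size at most 5, so the width is 5 − 1 = 4 and tw(G) ≤ 4. On the other hand G contains the 5-clique {0, 2, 3, 5, 8}. A clique must lie in a single bag of any decomposition, so no decomposition can have width below 4. Combining the bounds, tw(G) = 4.

4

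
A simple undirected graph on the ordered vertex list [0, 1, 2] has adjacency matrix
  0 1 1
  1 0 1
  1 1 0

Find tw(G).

A width-2 tree decomposition is:
Bags: B1 = {0, 1, 2}
Tree: (single bag)
With just one bag of size 3, the width is 3 − 1 = 2, so tw(G) ≤ 2. For the lower bound, the 3 vertices {0, 1, 2} are pairwise adjacent, and any tree decomposition puts a clique entirely inside one bag — forcing width ≥ 2. Therefore the treewidth is 2.

2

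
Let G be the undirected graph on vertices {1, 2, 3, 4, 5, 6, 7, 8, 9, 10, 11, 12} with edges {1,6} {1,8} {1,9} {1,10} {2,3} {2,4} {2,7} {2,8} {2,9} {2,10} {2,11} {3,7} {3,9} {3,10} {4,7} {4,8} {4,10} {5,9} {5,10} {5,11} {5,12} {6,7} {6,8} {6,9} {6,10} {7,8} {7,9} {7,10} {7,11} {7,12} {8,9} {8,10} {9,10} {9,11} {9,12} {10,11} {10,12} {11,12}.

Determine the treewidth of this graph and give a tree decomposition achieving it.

Treewidth 4.
One optimal decomposition is:
Bags: B1 = {6, 7, 8, 9, 10}  B2 = {2, 7, 8, 9, 10}  B3 = {2, 7, 9, 10, 11}  B4 = {7, 9, 10, 11, 12}  B5 = {1, 6, 8, 9, 10}  B6 = {2, 4, 7, 8, 10}  B7 = {5, 9, 10, 11, 12}  B8 = {2, 3, 7, 9, 10}
Tree: B1–B2, B2–B3, B3–B4, B1–B5, B2–B6, B4–B7, B2–B8

The largest bag has 5 vertices, giving width 4; this decomposition certifies tw(G) ≤ 4. On the other hand G contains the 5-clique {1, 6, 8, 9, 10}. A clique must lie in a single bag of any decomposition, so no decomposition can have width below 4. Therefore the treewidth is 4.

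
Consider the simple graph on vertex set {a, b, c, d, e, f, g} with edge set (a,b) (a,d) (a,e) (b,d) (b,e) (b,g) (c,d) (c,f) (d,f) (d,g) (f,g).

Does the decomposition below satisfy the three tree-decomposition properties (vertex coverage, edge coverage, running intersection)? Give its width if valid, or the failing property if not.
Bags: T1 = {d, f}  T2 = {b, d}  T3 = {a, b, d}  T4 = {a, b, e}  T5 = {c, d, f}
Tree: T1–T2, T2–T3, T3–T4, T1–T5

A tree decomposition must satisfy three properties: every vertex lies in some bag; for every edge, both endpoints lie together in some bag; and for every vertex, the bags containing it form a connected subtree. Here vertex g appears in no bag, so the decomposition is invalid.

No — vertex g appears in no bag.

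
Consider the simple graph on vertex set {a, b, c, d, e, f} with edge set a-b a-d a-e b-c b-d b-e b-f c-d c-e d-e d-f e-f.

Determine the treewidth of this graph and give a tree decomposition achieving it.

Treewidth 3.
One optimal decomposition is:
Bags: B1 = {b, d, e, f}  B2 = {a, b, d, e}  B3 = {b, c, d, e}
Tree: B1–B2, B1–B3

Every bag has size at most 4, so the width is 4 − 1 = 3 and tw(G) ≤ 3. On the other hand G contains the 4-clique {a, b, d, e}. A clique must lie in a single bag of any decomposition, so no decomposition can have width below 3. Therefore the treewidth is 3.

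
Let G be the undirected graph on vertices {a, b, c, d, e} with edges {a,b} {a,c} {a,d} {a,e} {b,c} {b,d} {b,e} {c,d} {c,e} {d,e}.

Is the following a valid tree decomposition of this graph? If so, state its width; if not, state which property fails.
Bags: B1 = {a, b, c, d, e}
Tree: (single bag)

Yes; width 4.

Every vertex of G appears in some bag (union = {a, b, c, d, e}); every edge is covered by a bag; and for each vertex v the set of bags containing v is connected in the bag tree. The decomposition is therefore valid. The largest bag has 5 vertices, so the width is 4.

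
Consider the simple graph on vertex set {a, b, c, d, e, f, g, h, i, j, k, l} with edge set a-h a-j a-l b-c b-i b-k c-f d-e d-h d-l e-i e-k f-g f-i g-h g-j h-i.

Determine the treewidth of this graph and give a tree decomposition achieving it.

Treewidth 3.
One optimal decomposition is:
Bags: B1 = {a, g, j, l}  B2 = {a, g, h, l}  B3 = {d, g, h, l}  B4 = {d, f, g, h}  B5 = {d, f, h, i}  B6 = {d, e, f, i}  B7 = {c, e, f, i}  B8 = {b, c, e, i}  B9 = {b, c, e, k}
Tree: B1–B2, B2–B3, B3–B4, B4–B5, B5–B6, B6–B7, B7–B8, B8–B9

Every bag has size at most 4, so the width is 4 − 1 = 3 and tw(G) ≤ 3. For the lower bound: the 4 vertex sets {a,j,l}, {g}, {h}, {d,e,f,i} are disjoint, each induces a connected subgraph, and every pair is joined by at least one edge of G. Contracting each set to a single vertex therefore yields K_{4} as a minor, and since treewidth is minor-monotone, tw(G) ≥ tw(K_{4}) = 3. Combining the bounds, tw(G) = 3.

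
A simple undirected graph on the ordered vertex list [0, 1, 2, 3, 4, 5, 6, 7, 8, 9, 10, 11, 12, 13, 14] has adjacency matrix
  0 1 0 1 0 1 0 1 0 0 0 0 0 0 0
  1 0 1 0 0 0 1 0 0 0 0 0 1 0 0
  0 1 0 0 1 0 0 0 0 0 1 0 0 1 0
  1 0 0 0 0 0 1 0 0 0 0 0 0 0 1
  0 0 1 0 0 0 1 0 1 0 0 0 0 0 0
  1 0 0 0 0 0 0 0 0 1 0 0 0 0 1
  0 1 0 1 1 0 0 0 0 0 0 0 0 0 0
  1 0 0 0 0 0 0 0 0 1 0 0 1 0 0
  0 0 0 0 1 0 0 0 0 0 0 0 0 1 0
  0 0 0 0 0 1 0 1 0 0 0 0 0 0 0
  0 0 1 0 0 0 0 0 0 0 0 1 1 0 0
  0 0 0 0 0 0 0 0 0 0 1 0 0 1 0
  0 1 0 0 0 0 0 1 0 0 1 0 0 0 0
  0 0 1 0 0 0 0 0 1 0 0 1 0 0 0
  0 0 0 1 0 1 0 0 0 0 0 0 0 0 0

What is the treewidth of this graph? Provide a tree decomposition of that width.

Treewidth 3.
One optimal decomposition is:
Bags: B1 = {8, 10, 11, 13}  B2 = {2, 8, 10, 13}  B3 = {2, 4, 8, 10}  B4 = {2, 4, 10, 12}  B5 = {1, 2, 4, 12}  B6 = {1, 4, 6, 12}  B7 = {1, 6, 7, 12}  B8 = {0, 1, 6, 7}  B9 = {0, 3, 6, 7}  B10 = {0, 3, 7, 9}  B11 = {0, 3, 5, 9}  B12 = {3, 5, 9, 14}
Tree: B1–B2, B2–B3, B3–B4, B4–B5, B5–B6, B6–B7, B7–B8, B8–B9, B9–B10, B10–B11, B11–B12

The largest bag has 4 vertices, giving width 3; this decomposition certifies tw(G) ≤ 3. For the lower bound: the 4 vertex sets {8,11,13}, {10}, {2}, {1,4,6,12} are disjoint, each induces a connected subgraph, and every pair is joined by at least one edge of G. Contracting each set to a single vertex therefore yields K_{4} as a minor, and since treewidth is minor-monotone, tw(G) ≥ tw(K_{4}) = 3. Hence tw(G) = 3 exactly.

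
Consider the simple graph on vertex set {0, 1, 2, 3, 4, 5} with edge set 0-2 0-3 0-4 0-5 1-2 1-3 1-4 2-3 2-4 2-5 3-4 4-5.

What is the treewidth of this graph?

3

A width-3 tree decomposition is:
Bags: B1 = {1, 2, 3, 4}  B2 = {0, 2, 3, 4}  B3 = {0, 2, 4, 5}
Tree: B1–B2, B2–B3
The largest bag has 4 vertices, giving width 3; this decomposition certifies tw(G) ≤ 3. For the lower bound, the 4 vertices {0, 2, 3, 4} are pairwise adjacent, and any tree decomposition puts a clique entirely inside one bag — forcing width ≥ 3. Therefore the treewidth is 3.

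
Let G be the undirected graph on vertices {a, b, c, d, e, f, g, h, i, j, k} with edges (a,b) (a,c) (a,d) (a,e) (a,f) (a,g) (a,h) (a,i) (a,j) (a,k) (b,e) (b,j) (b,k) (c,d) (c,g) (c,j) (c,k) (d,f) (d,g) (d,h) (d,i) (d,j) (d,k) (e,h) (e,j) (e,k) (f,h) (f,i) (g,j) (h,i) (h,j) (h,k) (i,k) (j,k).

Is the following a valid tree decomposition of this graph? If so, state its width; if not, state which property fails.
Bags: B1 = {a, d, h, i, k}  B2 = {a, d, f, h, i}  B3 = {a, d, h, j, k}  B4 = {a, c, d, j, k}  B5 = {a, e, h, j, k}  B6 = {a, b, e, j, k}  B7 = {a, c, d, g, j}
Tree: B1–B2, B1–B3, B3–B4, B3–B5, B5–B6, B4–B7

Vertex coverage: the bags together contain {a, b, c, d, e, f, g, h, i, j, k}, the full vertex set. Edge coverage: each edge of G has both endpoints in at least one bag. Running intersection: for every vertex, the bags containing it form a connected subtree. All three properties hold, so this is a valid tree decomposition of width max|bag| − 1 = 4, and hence tw(G) ≤ 4.

Yes; width 4.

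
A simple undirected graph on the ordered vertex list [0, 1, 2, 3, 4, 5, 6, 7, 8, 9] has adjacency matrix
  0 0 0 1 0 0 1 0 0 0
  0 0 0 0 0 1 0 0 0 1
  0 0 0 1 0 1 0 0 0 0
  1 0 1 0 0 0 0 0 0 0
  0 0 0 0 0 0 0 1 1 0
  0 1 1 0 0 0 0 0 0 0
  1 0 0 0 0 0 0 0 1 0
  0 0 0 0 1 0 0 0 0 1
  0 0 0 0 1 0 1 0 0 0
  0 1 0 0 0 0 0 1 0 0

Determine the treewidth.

2

A width-2 tree decomposition is:
Bags: B1 = {1, 5, 9}  B2 = {2, 5, 9}  B3 = {2, 3, 9}  B4 = {0, 3, 9}  B5 = {0, 6, 9}  B6 = {6, 8, 9}  B7 = {4, 8, 9}  B8 = {4, 7, 9}
Tree: B1–B2, B2–B3, B3–B4, B4–B5, B5–B6, B6–B7, B7–B8
Every bag has size at most 3, so the width is 3 − 1 = 2 and tw(G) ≤ 2. For the lower bound, G contains the cycle 9–1–5–2–3–0–6–8–4–7–9, so G is not a forest; only forests have treewidth ≤ 1, hence tw(G) ≥ 2. Therefore the treewidth is 2.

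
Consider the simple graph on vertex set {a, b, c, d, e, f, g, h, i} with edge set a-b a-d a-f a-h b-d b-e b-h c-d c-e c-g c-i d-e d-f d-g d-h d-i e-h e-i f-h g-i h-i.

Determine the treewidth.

A width-3 tree decomposition is:
Bags: B1 = {d, e, h, i}  B2 = {b, d, e, h}  B3 = {c, d, e, i}  B4 = {a, b, d, h}  B5 = {c, d, g, i}  B6 = {a, d, f, h}
Tree: B1–B2, B1–B3, B2–B4, B3–B5, B4–B6
The largest bag has 4 vertices, giving width 3; this decomposition certifies tw(G) ≤ 3. Conversely, {c, d, g, i} is a clique of size 4, and the vertices of any clique must share a bag in every tree decomposition; so some bag has ≥ 4 vertices and tw(G) ≥ 3. Therefore the treewidth is 3.

3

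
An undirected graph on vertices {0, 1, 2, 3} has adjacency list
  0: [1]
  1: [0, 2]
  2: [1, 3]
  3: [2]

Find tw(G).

A width-1 tree decomposition is:
Bags: B1 = {2, 3}  B2 = {1, 2}  B3 = {0, 1}
Tree: B1–B2, B2–B3
Every bag has size at most 2, so the width is 2 − 1 = 1 and tw(G) ≤ 1. Since G has at least one edge (e.g. 3–2), it is not an edgeless graph, so tw(G) ≥ 1. Therefore the treewidth is 1.

1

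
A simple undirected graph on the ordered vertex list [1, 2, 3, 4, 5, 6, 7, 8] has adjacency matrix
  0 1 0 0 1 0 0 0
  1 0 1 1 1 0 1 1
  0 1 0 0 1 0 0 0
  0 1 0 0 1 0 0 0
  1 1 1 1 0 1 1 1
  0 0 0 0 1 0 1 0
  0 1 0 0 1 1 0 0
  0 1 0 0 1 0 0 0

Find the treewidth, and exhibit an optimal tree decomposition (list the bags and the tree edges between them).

Each bag holds 3 vertices, so the decomposition has width 2, which upper-bounds the treewidth. For the lower bound, the 3 vertices {1, 2, 5} are pairwise adjacent, and any tree decomposition puts a clique entirely inside one bag — forcing width ≥ 2. The upper and lower bounds meet at 2, so that is the treewidth.

Treewidth 2.
Bags: B1 = {2, 5, 7}  B2 = {5, 6, 7}  B3 = {1, 2, 5}  B4 = {2, 4, 5}  B5 = {2, 3, 5}  B6 = {2, 5, 8}
Tree: B1–B2, B1–B3, B1–B4, B1–B5, B3–B6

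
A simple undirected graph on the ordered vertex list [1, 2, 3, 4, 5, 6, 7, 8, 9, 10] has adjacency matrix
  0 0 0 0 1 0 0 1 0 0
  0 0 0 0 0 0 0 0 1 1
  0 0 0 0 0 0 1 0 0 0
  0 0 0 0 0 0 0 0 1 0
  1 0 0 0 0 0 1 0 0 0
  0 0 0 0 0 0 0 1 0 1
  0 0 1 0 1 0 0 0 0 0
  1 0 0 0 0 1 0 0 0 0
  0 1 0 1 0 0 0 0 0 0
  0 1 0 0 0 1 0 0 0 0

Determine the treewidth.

1

A width-1 tree decomposition is:
Bags: B1 = {4, 9}  B2 = {2, 9}  B3 = {2, 10}  B4 = {6, 10}  B5 = {6, 8}  B6 = {1, 8}  B7 = {1, 5}  B8 = {5, 7}  B9 = {3, 7}
Tree: B1–B2, B2–B3, B3–B4, B4–B5, B5–B6, B6–B7, B7–B8, B8–B9
Each bag holds 2 vertices, so the decomposition has width 1, which upper-bounds the treewidth. G has an edge, so its treewidth is at least 1. Therefore the treewidth is 1.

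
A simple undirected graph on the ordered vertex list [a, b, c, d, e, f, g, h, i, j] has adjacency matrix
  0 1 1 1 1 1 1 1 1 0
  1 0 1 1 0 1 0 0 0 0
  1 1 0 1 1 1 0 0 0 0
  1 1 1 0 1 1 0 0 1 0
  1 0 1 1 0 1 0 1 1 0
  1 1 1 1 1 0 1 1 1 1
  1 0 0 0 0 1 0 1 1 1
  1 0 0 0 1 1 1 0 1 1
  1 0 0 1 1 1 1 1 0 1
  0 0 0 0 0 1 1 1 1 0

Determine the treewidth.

A width-4 tree decomposition is:
Bags: B1 = {a, d, e, f, i}  B2 = {a, e, f, h, i}  B3 = {a, c, d, e, f}  B4 = {a, f, g, h, i}  B5 = {f, g, h, i, j}  B6 = {a, b, c, d, f}
Tree: B1–B2, B1–B3, B2–B4, B4–B5, B3–B6
Each bag holds 5 vertices, so the decomposition has width 4, which upper-bounds the treewidth. Conversely, {f, g, h, i, j} is a clique of size 5, and the vertices of any clique must share a bag in every tree decomposition; so some bag has ≥ 5 vertices and tw(G) ≥ 4. Therefore the treewidth is 4.

4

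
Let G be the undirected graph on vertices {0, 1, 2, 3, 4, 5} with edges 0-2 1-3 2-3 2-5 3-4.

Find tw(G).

A width-1 tree decomposition is:
Bags: B1 = {1, 3}  B2 = {2, 3}  B3 = {2, 5}  B4 = {3, 4}  B5 = {0, 2}
Tree: B1–B2, B2–B3, B1–B4, B2–B5
Each bag holds 2 vertices, so the decomposition has width 1, which upper-bounds the treewidth. G has an edge, so its treewidth is at least 1. Therefore the treewidth is 1.

1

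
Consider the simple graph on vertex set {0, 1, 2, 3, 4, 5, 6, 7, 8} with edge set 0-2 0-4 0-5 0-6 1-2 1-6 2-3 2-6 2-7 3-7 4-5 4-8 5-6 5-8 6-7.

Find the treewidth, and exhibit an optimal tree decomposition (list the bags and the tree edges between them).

Every bag has size at most 3, so the width is 3 − 1 = 2 and tw(G) ≤ 2. On the other hand G contains the 3-clique {4, 5, 8}. A clique must lie in a single bag of any decomposition, so no decomposition can have width below 2. Hence tw(G) = 2 exactly.

Treewidth 2.
Bags: B1 = {0, 2, 6}  B2 = {0, 5, 6}  B3 = {0, 4, 5}  B4 = {4, 5, 8}  B5 = {2, 6, 7}  B6 = {1, 2, 6}  B7 = {2, 3, 7}
Tree: B1–B2, B2–B3, B3–B4, B1–B5, B1–B6, B5–B7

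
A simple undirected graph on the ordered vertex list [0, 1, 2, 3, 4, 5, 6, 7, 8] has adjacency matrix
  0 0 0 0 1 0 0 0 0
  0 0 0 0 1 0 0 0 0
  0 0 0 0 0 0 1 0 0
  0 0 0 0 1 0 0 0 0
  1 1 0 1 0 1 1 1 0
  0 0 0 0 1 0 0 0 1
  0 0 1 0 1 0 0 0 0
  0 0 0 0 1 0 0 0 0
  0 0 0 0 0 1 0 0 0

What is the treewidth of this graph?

A width-1 tree decomposition is:
Bags: B1 = {4, 7}  B2 = {4, 6}  B3 = {4, 5}  B4 = {3, 4}  B5 = {0, 4}  B6 = {1, 4}  B7 = {5, 8}  B8 = {2, 6}
Tree: B1–B2, B1–B3, B1–B4, B4–B5, B2–B6, B3–B7, B2–B8
The largest bag has 2 vertices, giving width 1; this decomposition certifies tw(G) ≤ 1. G has an edge, so its treewidth is at least 1. Hence tw(G) = 1 exactly.

1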